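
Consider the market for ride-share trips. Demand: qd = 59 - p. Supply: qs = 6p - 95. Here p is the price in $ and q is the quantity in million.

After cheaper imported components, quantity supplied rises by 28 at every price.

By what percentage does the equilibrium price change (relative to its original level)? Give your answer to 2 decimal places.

Original equilibrium: 59 - p = 6p - 95 gives 154 = 7p, so p = 22 and q = 37.
After the shift, demand is qd = 59 - p and supply is qs = 6p - 67.
New equilibrium: 59 - p = 6p - 67 ⇒ 126 = 7p ⇒ p = 18, q = 41.
%Δp = (18 − 22) / 22 × 100 = -18.18%.

-18.18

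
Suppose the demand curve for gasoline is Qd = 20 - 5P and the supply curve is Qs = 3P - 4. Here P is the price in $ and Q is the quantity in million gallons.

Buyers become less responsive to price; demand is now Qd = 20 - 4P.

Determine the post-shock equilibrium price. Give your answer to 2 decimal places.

Before the shock: 20 - 5P = 3P - 4 ⇒ 24 = 8P ⇒ P = 3, Q = 5.
The new curves are Qd = 20 - 4P (demand) and Qs = 3P - 4 (supply).
Setting them equal: 20 - 4P = 3P - 4 → 24 = 7P, so P = 24/7 ≈ 3.4286 and Q = 44/7 ≈ 6.2857.

3.43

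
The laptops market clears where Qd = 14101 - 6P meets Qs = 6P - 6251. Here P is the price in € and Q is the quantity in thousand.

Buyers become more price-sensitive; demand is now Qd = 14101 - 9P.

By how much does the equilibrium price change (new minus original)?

Solve the original market: 14101 - 6P = 6P - 6251, hence P = 1696 and Q = 3925.
With the change applied: demand Qd = 14101 - 9P, supply Qs = 6P - 6251.
New equilibrium: 14101 - 9P = 6P - 6251 ⇒ 20352 = 15P ⇒ P = 1356.8, Q = 1889.8.
ΔP = 1356.8 − 1696 = -339.2.

-339.2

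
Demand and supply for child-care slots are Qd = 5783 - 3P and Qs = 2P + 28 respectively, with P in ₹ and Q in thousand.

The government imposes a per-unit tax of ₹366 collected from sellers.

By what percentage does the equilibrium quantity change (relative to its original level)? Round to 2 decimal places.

-18.85

Before the shock: 5783 - 3P = 2P + 28 ⇒ 5755 = 5P ⇒ P = 1151, Q = 2330.
Since sellers keep the price net of the tax, the effective supply curve becomes Qs = 2P - 704.
Clearing the new market: 5783 - 3P = 2P - 704, so P = 1297.4 and Q = 1890.8.
%ΔQ = (1890.8 − 2330) / 2330 × 100 = -18.85%.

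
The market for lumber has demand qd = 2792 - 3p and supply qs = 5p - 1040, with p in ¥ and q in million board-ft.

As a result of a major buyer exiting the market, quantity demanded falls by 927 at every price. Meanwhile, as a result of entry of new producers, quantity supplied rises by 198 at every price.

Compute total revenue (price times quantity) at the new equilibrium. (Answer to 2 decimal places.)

287576.45

Original equilibrium: 2792 - 3p = 5p - 1040 gives 3832 = 8p, so p = 479 and q = 1355.
With the change applied: demand qd = 1865 - 3p, supply qs = 5p - 842.
Equate the new curves: 1865 - 3p = 5p - 842, giving 2707 = 8p, p = 338.375, q = 849.875.
New expenditure = 338.375 × 849.875 = 287576.45.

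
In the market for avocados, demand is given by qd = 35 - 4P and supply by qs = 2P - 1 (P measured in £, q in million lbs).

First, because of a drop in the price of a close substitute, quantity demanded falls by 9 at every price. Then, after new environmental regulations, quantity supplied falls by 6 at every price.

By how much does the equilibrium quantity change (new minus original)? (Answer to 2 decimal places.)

Before the shock: 35 - 4P = 2P - 1 ⇒ 36 = 6P ⇒ P = 6, q = 11.
With the change applied: demand qd = 26 - 4P, supply qs = 2P - 7.
Equate the new curves: 26 - 4P = 2P - 7, giving 33 = 6P, P = 5.5, q = 4.
Δq = 4 − 11 = -7.00.

-7.00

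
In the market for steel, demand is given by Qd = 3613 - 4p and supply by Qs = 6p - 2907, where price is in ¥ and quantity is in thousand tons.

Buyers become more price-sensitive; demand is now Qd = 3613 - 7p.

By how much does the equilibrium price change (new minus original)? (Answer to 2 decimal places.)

Initially, 3613 - 4p = 6p - 2907, so 6520 = 10p and p = 652, Q = 1005.
After the shift, demand is Qd = 3613 - 7p and supply is Qs = 6p - 2907.
Equate the new curves: 3613 - 7p = 6p - 2907, giving 6520 = 13p, p = 6520/13 ≈ 501.5385, Q = 1329/13 ≈ 102.2308.
Δp = 501.5385 − 652 = -150.46.

-150.46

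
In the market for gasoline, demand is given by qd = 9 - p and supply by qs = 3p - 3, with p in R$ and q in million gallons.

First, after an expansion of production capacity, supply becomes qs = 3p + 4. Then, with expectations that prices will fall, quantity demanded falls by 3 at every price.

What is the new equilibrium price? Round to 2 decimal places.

Solve the original market: 9 - p = 3p - 3, hence p = 3 and q = 6.
The shock moves the curves to qd = 6 - p and qs = 3p + 4.
New equilibrium: 6 - p = 3p + 4 ⇒ 2 = 4p ⇒ p = 0.5, q = 5.5.

0.50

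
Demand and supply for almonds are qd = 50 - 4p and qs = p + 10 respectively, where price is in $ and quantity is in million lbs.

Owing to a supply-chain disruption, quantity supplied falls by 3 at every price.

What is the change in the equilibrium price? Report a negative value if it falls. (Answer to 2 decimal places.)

Before the shock: 50 - 4p = p + 10 ⇒ 40 = 5p ⇒ p = 8, q = 18.
With the change applied: demand qd = 50 - 4p, supply qs = p + 7.
New equilibrium: 50 - 4p = p + 7 ⇒ 43 = 5p ⇒ p = 8.6, q = 15.6.
Δp = 8.6 − 8 = +0.60.

+0.60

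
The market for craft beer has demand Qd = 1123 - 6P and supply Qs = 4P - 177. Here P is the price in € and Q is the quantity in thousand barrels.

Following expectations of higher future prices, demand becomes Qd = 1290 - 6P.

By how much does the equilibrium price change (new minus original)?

Original equilibrium: 1123 - 6P = 4P - 177 gives 1300 = 10P, so P = 130 and Q = 343.
With the change applied: demand Qd = 1290 - 6P, supply Qs = 4P - 177.
Clearing the new market: 1290 - 6P = 4P - 177, so P = 146.7 and Q = 409.8.
ΔP = 146.7 − 130 = +16.7.

+16.7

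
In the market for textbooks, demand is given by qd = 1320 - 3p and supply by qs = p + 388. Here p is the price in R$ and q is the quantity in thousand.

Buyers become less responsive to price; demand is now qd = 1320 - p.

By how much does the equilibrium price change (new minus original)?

+233

Initially, 1320 - 3p = p + 388, so 932 = 4p and p = 233, q = 621.
With the change applied: demand qd = 1320 - p, supply qs = p + 388.
Equate the new curves: 1320 - p = p + 388, giving 932 = 2p, p = 466, q = 854.
Δp = 466 − 233 = +233.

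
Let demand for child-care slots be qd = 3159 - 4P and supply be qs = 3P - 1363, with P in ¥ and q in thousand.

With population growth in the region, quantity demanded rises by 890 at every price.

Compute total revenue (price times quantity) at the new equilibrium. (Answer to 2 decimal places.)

Before the shock: 3159 - 4P = 3P - 1363 ⇒ 4522 = 7P ⇒ P = 646, q = 575.
After the shift, demand is qd = 4049 - 4P and supply is qs = 3P - 1363.
New equilibrium: 4049 - 4P = 3P - 1363 ⇒ 5412 = 7P ⇒ P = 5412/7 ≈ 773.1429, q = 6695/7 ≈ 956.4286.
New expenditure = 773.1429 × 956.4286 = 739455.92.

739455.92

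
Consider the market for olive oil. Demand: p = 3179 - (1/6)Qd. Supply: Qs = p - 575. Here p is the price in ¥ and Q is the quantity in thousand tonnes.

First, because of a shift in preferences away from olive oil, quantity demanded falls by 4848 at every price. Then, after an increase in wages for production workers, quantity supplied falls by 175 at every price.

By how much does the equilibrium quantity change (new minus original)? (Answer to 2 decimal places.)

-842.57

Initially, 19074 - 6p = p - 575, so 19649 = 7p and p = 2807, Q = 2232.
After the shift, demand is Qd = 14226 - 6p and supply is Qs = p - 750.
Setting them equal: 14226 - 6p = p - 750 → 14976 = 7p, so p = 14976/7 ≈ 2139.4286 and Q = 9726/7 ≈ 1389.4286.
ΔQ = 1389.4286 − 2232 = -842.57.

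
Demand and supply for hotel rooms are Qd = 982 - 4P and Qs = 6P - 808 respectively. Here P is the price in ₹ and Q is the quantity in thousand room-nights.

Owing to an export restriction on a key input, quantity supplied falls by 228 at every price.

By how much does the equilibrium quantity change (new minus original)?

Before the shock: 982 - 4P = 6P - 808 ⇒ 1790 = 10P ⇒ P = 179, Q = 266.
With the change applied: demand Qd = 982 - 4P, supply Qs = 6P - 1036.
New equilibrium: 982 - 4P = 6P - 1036 ⇒ 2018 = 10P ⇒ P = 201.8, Q = 174.8.
ΔQ = 174.8 − 266 = -91.2.

-91.2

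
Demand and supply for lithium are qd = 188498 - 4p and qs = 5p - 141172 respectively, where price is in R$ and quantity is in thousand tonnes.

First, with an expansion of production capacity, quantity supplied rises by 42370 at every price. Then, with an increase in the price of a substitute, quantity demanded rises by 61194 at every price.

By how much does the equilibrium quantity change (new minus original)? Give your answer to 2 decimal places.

+52827.78

Initially, 188498 - 4p = 5p - 141172, so 329670 = 9p and p = 36630, q = 41978.
After the shift, demand is qd = 249692 - 4p and supply is qs = 5p - 98802.
Setting them equal: 249692 - 4p = 5p - 98802 → 348494 = 9p, so p = 348494/9 ≈ 38721.5556 and q = 853252/9 ≈ 94805.7778.
Δq = 94805.7778 − 41978 = +52827.78.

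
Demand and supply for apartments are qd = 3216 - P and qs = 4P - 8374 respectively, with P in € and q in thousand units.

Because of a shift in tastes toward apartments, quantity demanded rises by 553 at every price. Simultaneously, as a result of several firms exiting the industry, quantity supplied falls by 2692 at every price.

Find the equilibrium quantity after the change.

802

Initially, 3216 - P = 4P - 8374, so 11590 = 5P and P = 2318, q = 898.
The new curves are qd = 3769 - P (demand) and qs = 4P - 11066 (supply).
Clearing the new market: 3769 - P = 4P - 11066, so P = 2967 and q = 802.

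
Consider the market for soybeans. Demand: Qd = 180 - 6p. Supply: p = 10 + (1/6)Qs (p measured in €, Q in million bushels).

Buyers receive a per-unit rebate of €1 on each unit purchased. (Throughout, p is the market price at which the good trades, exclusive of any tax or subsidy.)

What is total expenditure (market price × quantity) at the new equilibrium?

Original equilibrium: 180 - 6p = 6p - 60 gives 240 = 12p, so p = 20 and Q = 60.
Since buyers' out-of-pocket price is the market price minus the rebate, the effective demand curve becomes Qd = 186 - 6p.
Equate the new curves: 186 - 6p = 6p - 60, giving 246 = 12p, p = 20.5, Q = 63.
New expenditure = 20.5 × 63 = 1291.5.

1291.5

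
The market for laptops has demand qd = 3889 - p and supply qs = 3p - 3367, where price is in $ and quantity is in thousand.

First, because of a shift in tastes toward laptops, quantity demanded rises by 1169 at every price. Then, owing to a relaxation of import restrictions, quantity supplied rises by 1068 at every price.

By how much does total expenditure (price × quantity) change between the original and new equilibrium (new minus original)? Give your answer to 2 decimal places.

Original equilibrium: 3889 - p = 3p - 3367 gives 7256 = 4p, so p = 1814 and q = 2075.
The shock moves the curves to qd = 5058 - p and qs = 3p - 2299.
New equilibrium: 5058 - p = 3p - 2299 ⇒ 7357 = 4p ⇒ p = 1839.25, q = 3218.75.
Expenditure moves from 1814×2075 = 3764050 to 1839.25×3218.75 = 5920085.9375; change = +2156035.94.

+2156035.94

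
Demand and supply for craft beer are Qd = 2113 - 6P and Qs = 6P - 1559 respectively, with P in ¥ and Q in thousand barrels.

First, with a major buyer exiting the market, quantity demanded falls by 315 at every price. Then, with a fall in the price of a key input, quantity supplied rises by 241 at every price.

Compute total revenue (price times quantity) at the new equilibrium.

Initially, 2113 - 6P = 6P - 1559, so 3672 = 12P and P = 306, Q = 277.
With the change applied: demand Qd = 1798 - 6P, supply Qs = 6P - 1318.
Equate the new curves: 1798 - 6P = 6P - 1318, giving 3116 = 12P, P = 779/3 ≈ 259.6667, Q = 240.
New expenditure = 259.6667 × 240 = 62320.

62320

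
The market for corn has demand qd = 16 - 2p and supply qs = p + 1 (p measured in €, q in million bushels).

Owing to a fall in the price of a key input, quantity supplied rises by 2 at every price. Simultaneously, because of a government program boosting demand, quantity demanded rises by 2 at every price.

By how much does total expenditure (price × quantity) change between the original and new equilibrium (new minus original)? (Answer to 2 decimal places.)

Initially, 16 - 2p = p + 1, so 15 = 3p and p = 5, q = 6.
The new curves are qd = 18 - 2p (demand) and qs = p + 3 (supply).
New equilibrium: 18 - 2p = p + 3 ⇒ 15 = 3p ⇒ p = 5, q = 8.
Expenditure moves from 5×6 = 30 to 5×8 = 40; change = +10.00.

+10.00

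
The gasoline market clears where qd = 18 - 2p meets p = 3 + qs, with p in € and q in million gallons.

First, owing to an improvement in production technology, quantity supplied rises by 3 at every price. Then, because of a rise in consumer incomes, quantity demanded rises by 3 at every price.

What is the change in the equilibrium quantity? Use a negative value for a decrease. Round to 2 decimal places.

+3.00

Solve the original market: 18 - 2p = p - 3, hence p = 7 and q = 4.
The new curves are qd = 21 - 2p (demand) and qs = p (supply).
Clearing the new market: 21 - 2p = p, so p = 7 and q = 7.
Δq = 7 − 4 = +3.00.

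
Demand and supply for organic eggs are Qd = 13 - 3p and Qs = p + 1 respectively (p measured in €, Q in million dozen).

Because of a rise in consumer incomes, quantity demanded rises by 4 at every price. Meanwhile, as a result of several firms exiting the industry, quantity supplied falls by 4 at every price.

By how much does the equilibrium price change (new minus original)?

Initially, 13 - 3p = p + 1, so 12 = 4p and p = 3, Q = 4.
The new curves are Qd = 17 - 3p (demand) and Qs = p - 3 (supply).
Clearing the new market: 17 - 3p = p - 3, so p = 5 and Q = 2.
Δp = 5 − 3 = +2.

+2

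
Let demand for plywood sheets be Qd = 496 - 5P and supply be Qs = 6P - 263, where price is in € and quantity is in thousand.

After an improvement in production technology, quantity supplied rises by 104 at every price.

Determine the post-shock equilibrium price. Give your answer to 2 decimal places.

59.55

Before the shock: 496 - 5P = 6P - 263 ⇒ 759 = 11P ⇒ P = 69, Q = 151.
With the change applied: demand Qd = 496 - 5P, supply Qs = 6P - 159.
Clearing the new market: 496 - 5P = 6P - 159, so P = 655/11 ≈ 59.5455 and Q = 2181/11 ≈ 198.2727.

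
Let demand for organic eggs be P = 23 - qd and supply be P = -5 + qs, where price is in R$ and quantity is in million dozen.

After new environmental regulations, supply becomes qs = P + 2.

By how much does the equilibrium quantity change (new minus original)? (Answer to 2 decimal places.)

Solve the original market: 23 - P = P + 5, hence P = 9 and q = 14.
The shock moves the curves to qd = 23 - P and qs = P + 2.
New equilibrium: 23 - P = P + 2 ⇒ 21 = 2P ⇒ P = 10.5, q = 12.5.
Δq = 12.5 − 14 = -1.50.

-1.50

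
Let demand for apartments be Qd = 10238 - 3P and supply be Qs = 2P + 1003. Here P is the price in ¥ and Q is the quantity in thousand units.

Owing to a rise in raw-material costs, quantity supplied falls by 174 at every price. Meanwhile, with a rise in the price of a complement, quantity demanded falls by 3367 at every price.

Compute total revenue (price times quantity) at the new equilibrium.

3922224.72

Original equilibrium: 10238 - 3P = 2P + 1003 gives 9235 = 5P, so P = 1847 and Q = 4697.
After the shift, demand is Qd = 6871 - 3P and supply is Qs = 2P + 829.
Clearing the new market: 6871 - 3P = 2P + 829, so P = 1208.4 and Q = 3245.8.
New expenditure = 1208.4 × 3245.8 = 3922224.72.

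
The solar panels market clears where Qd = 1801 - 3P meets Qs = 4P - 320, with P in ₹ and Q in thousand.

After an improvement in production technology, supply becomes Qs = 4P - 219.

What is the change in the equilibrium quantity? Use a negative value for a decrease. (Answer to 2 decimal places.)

+43.29

Before the shock: 1801 - 3P = 4P - 320 ⇒ 2121 = 7P ⇒ P = 303, Q = 892.
The new curves are Qd = 1801 - 3P (demand) and Qs = 4P - 219 (supply).
Equate the new curves: 1801 - 3P = 4P - 219, giving 2020 = 7P, P = 2020/7 ≈ 288.5714, Q = 6547/7 ≈ 935.2857.
ΔQ = 935.2857 − 892 = +43.29.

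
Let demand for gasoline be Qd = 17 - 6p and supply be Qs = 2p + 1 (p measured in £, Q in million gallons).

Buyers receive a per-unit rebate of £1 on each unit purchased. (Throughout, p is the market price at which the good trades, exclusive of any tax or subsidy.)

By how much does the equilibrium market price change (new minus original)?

+0.75

Initially, 17 - 6p = 2p + 1, so 16 = 8p and p = 2, Q = 5.
Since buyers' out-of-pocket price is the market price minus the rebate, the effective demand curve becomes Qd = 23 - 6p.
Equate the new curves: 23 - 6p = 2p + 1, giving 22 = 8p, p = 2.75, Q = 6.5.
Δp = 2.75 − 2 = +0.75.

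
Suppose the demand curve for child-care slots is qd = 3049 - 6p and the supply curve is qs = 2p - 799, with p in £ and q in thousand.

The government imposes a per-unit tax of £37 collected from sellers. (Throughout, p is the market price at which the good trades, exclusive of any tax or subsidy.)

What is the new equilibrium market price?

Before the shock: 3049 - 6p = 2p - 799 ⇒ 3848 = 8p ⇒ p = 481, q = 163.
Since sellers keep the price net of the tax, the effective supply curve becomes qs = 2p - 873.
New equilibrium: 3049 - 6p = 2p - 873 ⇒ 3922 = 8p ⇒ p = 490.25, q = 107.5.

490.25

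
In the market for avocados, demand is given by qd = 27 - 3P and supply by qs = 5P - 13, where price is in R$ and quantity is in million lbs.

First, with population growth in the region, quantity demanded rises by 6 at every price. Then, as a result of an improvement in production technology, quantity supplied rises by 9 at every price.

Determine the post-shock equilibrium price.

Before the shock: 27 - 3P = 5P - 13 ⇒ 40 = 8P ⇒ P = 5, q = 12.
With the change applied: demand qd = 33 - 3P, supply qs = 5P - 4.
New equilibrium: 33 - 3P = 5P - 4 ⇒ 37 = 8P ⇒ P = 4.625, q = 19.125.

4.625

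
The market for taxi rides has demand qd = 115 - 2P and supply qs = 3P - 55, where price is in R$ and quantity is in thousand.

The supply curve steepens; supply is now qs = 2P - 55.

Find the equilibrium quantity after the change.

30

Solve the original market: 115 - 2P = 3P - 55, hence P = 34 and q = 47.
The shock moves the curves to qd = 115 - 2P and qs = 2P - 55.
New equilibrium: 115 - 2P = 2P - 55 ⇒ 170 = 4P ⇒ P = 42.5, q = 30.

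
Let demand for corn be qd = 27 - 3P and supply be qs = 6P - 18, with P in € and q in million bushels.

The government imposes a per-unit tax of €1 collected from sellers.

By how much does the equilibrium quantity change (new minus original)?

Before the shock: 27 - 3P = 6P - 18 ⇒ 45 = 9P ⇒ P = 5, q = 12.
Since sellers keep the price net of the tax, the effective supply curve becomes qs = 6P - 24.
Equate the new curves: 27 - 3P = 6P - 24, giving 51 = 9P, P = 17/3 ≈ 5.6667, q = 10.
Δq = 10 − 12 = -2.

-2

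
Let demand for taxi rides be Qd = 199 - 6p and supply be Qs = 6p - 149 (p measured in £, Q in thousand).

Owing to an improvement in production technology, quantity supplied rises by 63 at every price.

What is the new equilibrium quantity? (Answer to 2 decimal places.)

56.50

Original equilibrium: 199 - 6p = 6p - 149 gives 348 = 12p, so p = 29 and Q = 25.
After the shift, demand is Qd = 199 - 6p and supply is Qs = 6p - 86.
New equilibrium: 199 - 6p = 6p - 86 ⇒ 285 = 12p ⇒ p = 23.75, Q = 56.5.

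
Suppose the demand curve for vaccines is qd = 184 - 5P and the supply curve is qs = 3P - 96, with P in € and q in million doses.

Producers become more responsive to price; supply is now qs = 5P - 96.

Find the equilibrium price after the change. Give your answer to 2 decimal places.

28.00

Before the shock: 184 - 5P = 3P - 96 ⇒ 280 = 8P ⇒ P = 35, q = 9.
The shock moves the curves to qd = 184 - 5P and qs = 5P - 96.
Equate the new curves: 184 - 5P = 5P - 96, giving 280 = 10P, P = 28, q = 44.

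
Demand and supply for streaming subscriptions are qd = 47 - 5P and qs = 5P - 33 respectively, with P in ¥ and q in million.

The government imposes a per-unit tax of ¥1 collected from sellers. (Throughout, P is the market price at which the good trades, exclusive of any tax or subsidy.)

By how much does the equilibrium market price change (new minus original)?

Before the shock: 47 - 5P = 5P - 33 ⇒ 80 = 10P ⇒ P = 8, q = 7.
Since sellers keep the price net of the tax, the effective supply curve becomes qs = 5P - 38.
Equate the new curves: 47 - 5P = 5P - 38, giving 85 = 10P, P = 8.5, q = 4.5.
ΔP = 8.5 − 8 = +0.5.

+0.5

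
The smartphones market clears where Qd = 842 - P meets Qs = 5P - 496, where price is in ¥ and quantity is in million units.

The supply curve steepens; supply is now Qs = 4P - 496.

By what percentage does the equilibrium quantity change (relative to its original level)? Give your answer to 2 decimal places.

Initially, 842 - P = 5P - 496, so 1338 = 6P and P = 223, Q = 619.
After the shift, demand is Qd = 842 - P and supply is Qs = 4P - 496.
Equate the new curves: 842 - P = 4P - 496, giving 1338 = 5P, P = 267.6, Q = 574.4.
%ΔQ = (574.4 − 619) / 619 × 100 = -7.21%.

-7.21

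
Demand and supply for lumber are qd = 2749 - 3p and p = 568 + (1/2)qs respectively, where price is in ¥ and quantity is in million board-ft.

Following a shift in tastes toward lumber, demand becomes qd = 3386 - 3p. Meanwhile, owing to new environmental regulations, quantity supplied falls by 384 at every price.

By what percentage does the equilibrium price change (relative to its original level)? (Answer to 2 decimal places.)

Initially, 2749 - 3p = 2p - 1136, so 3885 = 5p and p = 777, q = 418.
The shock moves the curves to qd = 3386 - 3p and qs = 2p - 1520.
New equilibrium: 3386 - 3p = 2p - 1520 ⇒ 4906 = 5p ⇒ p = 981.2, q = 442.4.
%Δp = (981.2 − 777) / 777 × 100 = +26.28%.

+26.28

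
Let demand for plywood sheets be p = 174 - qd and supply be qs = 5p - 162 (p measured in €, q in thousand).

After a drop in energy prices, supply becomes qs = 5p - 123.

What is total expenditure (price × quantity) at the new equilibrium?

6162.75

Before the shock: 174 - p = 5p - 162 ⇒ 336 = 6p ⇒ p = 56, q = 118.
With the change applied: demand qd = 174 - p, supply qs = 5p - 123.
New equilibrium: 174 - p = 5p - 123 ⇒ 297 = 6p ⇒ p = 49.5, q = 124.5.
New expenditure = 49.5 × 124.5 = 6162.75.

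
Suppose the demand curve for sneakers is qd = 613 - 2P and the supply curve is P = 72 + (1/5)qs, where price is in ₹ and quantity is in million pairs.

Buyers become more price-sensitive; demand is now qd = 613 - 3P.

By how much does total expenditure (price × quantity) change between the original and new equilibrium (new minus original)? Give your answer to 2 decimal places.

Initially, 613 - 2P = 5P - 360, so 973 = 7P and P = 139, q = 335.
After the shift, demand is qd = 613 - 3P and supply is qs = 5P - 360.
Setting them equal: 613 - 3P = 5P - 360 → 973 = 8P, so P = 121.625 and q = 248.125.
Expenditure moves from 139×335 = 46565 to 121.625×248.125 = 30178.203125; change = -16386.80.

-16386.80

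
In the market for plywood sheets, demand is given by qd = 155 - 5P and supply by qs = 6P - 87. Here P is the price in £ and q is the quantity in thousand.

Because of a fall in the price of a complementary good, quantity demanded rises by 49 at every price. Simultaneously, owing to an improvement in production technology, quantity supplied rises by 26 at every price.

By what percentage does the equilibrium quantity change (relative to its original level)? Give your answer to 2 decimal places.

Before the shock: 155 - 5P = 6P - 87 ⇒ 242 = 11P ⇒ P = 22, q = 45.
The shock moves the curves to qd = 204 - 5P and qs = 6P - 61.
Clearing the new market: 204 - 5P = 6P - 61, so P = 265/11 ≈ 24.0909 and q = 919/11 ≈ 83.5455.
%Δq = (83.5455 − 45) / 45 × 100 = +85.66%.

+85.66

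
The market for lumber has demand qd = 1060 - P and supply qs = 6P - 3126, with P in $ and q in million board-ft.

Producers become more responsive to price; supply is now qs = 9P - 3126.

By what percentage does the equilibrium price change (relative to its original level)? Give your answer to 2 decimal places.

Solve the original market: 1060 - P = 6P - 3126, hence P = 598 and q = 462.
With the change applied: demand qd = 1060 - P, supply qs = 9P - 3126.
Clearing the new market: 1060 - P = 9P - 3126, so P = 418.6 and q = 641.4.
%ΔP = (418.6 − 598) / 598 × 100 = -30.00%.

-30.00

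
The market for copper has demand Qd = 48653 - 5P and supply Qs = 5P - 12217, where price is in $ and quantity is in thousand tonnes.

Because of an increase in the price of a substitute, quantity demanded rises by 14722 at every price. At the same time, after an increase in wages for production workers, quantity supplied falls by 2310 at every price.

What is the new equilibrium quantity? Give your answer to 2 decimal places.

24424.00

Before the shock: 48653 - 5P = 5P - 12217 ⇒ 60870 = 10P ⇒ P = 6087, Q = 18218.
The new curves are Qd = 63375 - 5P (demand) and Qs = 5P - 14527 (supply).
New equilibrium: 63375 - 5P = 5P - 14527 ⇒ 77902 = 10P ⇒ P = 7790.2, Q = 24424.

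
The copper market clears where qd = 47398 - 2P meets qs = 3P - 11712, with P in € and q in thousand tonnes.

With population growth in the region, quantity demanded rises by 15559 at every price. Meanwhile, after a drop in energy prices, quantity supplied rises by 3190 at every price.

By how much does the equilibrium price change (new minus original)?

+2473.8

Original equilibrium: 47398 - 2P = 3P - 11712 gives 59110 = 5P, so P = 11822 and q = 23754.
After the shift, demand is qd = 62957 - 2P and supply is qs = 3P - 8522.
Clearing the new market: 62957 - 2P = 3P - 8522, so P = 14295.8 and q = 34365.4.
ΔP = 14295.8 − 11822 = +2473.8.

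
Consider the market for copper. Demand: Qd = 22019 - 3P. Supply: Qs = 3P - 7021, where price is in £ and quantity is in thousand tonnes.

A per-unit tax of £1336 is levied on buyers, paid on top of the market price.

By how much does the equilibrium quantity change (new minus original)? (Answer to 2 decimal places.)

Before the shock: 22019 - 3P = 3P - 7021 ⇒ 29040 = 6P ⇒ P = 4840, Q = 7499.
Since buyers pay the price plus the tax, the effective demand curve becomes Qd = 18011 - 3P.
Setting them equal: 18011 - 3P = 3P - 7021 → 25032 = 6P, so P = 4172 and Q = 5495.
ΔQ = 5495 − 7499 = -2004.00.

-2004.00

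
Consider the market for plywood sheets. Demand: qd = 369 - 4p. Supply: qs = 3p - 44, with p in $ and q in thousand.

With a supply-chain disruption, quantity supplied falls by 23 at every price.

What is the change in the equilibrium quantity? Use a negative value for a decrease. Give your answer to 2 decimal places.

-13.14

Initially, 369 - 4p = 3p - 44, so 413 = 7p and p = 59, q = 133.
The shock moves the curves to qd = 369 - 4p and qs = 3p - 67.
New equilibrium: 369 - 4p = 3p - 67 ⇒ 436 = 7p ⇒ p = 436/7 ≈ 62.2857, q = 839/7 ≈ 119.8571.
Δq = 119.8571 − 133 = -13.14.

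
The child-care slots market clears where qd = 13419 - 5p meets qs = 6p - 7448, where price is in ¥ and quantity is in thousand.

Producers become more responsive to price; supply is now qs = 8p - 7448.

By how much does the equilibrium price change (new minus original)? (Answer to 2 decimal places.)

Solve the original market: 13419 - 5p = 6p - 7448, hence p = 1897 and q = 3934.
The shock moves the curves to qd = 13419 - 5p and qs = 8p - 7448.
Setting them equal: 13419 - 5p = 8p - 7448 → 20867 = 13p, so p = 20867/13 ≈ 1605.1538 and q = 70112/13 ≈ 5393.2308.
Δp = 1605.1538 − 1897 = -291.85.

-291.85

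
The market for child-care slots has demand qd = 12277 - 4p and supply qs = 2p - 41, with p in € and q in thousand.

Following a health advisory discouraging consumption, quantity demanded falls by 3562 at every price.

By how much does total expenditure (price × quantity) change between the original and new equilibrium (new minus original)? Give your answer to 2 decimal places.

Initially, 12277 - 4p = 2p - 41, so 12318 = 6p and p = 2053, q = 4065.
With the change applied: demand qd = 8715 - 4p, supply qs = 2p - 41.
New equilibrium: 8715 - 4p = 2p - 41 ⇒ 8756 = 6p ⇒ p = 4378/3 ≈ 1459.3333, q = 8633/3 ≈ 2877.6667.
Expenditure moves from 2053×4065 = 8345445 to 1459.3333×2877.6667 = 4199474.8889; change = -4145970.11.

-4145970.11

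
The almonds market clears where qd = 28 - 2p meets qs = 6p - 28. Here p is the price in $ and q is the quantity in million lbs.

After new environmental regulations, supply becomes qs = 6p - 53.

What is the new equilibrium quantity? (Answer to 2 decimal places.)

7.75

Before the shock: 28 - 2p = 6p - 28 ⇒ 56 = 8p ⇒ p = 7, q = 14.
The shock moves the curves to qd = 28 - 2p and qs = 6p - 53.
Equate the new curves: 28 - 2p = 6p - 53, giving 81 = 8p, p = 10.125, q = 7.75.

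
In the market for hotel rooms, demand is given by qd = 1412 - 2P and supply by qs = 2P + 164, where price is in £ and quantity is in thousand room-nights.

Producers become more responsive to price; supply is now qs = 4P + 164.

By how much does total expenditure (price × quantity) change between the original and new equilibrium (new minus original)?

-38688

Before the shock: 1412 - 2P = 2P + 164 ⇒ 1248 = 4P ⇒ P = 312, q = 788.
The new curves are qd = 1412 - 2P (demand) and qs = 4P + 164 (supply).
Equate the new curves: 1412 - 2P = 4P + 164, giving 1248 = 6P, P = 208, q = 996.
Expenditure moves from 312×788 = 245856 to 208×996 = 207168; change = -38688.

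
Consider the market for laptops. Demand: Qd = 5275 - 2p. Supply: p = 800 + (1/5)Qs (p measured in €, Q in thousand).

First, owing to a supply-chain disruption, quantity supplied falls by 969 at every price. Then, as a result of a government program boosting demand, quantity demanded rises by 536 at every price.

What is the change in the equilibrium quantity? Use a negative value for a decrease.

Before the shock: 5275 - 2p = 5p - 4000 ⇒ 9275 = 7p ⇒ p = 1325, Q = 2625.
With the change applied: demand Qd = 5811 - 2p, supply Qs = 5p - 4969.
Setting them equal: 5811 - 2p = 5p - 4969 → 10780 = 7p, so p = 1540 and Q = 2731.
ΔQ = 2731 − 2625 = +106.

+106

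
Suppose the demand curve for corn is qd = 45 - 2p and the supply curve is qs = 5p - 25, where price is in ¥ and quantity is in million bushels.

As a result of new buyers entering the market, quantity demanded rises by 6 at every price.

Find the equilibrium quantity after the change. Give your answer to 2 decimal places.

Original equilibrium: 45 - 2p = 5p - 25 gives 70 = 7p, so p = 10 and q = 25.
With the change applied: demand qd = 51 - 2p, supply qs = 5p - 25.
Equate the new curves: 51 - 2p = 5p - 25, giving 76 = 7p, p = 76/7 ≈ 10.8571, q = 205/7 ≈ 29.2857.

29.29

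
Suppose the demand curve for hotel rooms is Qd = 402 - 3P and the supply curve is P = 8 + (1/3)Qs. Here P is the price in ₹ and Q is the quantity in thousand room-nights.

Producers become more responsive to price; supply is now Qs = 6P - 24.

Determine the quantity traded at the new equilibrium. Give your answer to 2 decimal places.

Original equilibrium: 402 - 3P = 3P - 24 gives 426 = 6P, so P = 71 and Q = 189.
The shock moves the curves to Qd = 402 - 3P and Qs = 6P - 24.
Setting them equal: 402 - 3P = 6P - 24 → 426 = 9P, so P = 142/3 ≈ 47.3333 and Q = 260.

260.00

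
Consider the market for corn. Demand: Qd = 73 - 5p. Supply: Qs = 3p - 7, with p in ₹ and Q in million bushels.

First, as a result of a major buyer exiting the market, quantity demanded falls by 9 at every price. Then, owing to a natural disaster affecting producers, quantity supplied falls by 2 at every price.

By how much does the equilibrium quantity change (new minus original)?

-4.625

Original equilibrium: 73 - 5p = 3p - 7 gives 80 = 8p, so p = 10 and Q = 23.
With the change applied: demand Qd = 64 - 5p, supply Qs = 3p - 9.
New equilibrium: 64 - 5p = 3p - 9 ⇒ 73 = 8p ⇒ p = 9.125, Q = 18.375.
ΔQ = 18.375 − 23 = -4.625.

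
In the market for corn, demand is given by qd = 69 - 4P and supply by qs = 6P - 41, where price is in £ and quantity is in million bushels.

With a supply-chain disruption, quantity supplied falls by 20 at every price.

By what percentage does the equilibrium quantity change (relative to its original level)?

-32

Solve the original market: 69 - 4P = 6P - 41, hence P = 11 and q = 25.
The new curves are qd = 69 - 4P (demand) and qs = 6P - 61 (supply).
Setting them equal: 69 - 4P = 6P - 61 → 130 = 10P, so P = 13 and q = 17.
%Δq = (17 − 25) / 25 × 100 = -32%.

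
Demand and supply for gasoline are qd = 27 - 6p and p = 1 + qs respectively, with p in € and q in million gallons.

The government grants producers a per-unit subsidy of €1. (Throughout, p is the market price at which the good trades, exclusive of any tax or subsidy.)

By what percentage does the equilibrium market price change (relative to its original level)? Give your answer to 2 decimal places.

Initially, 27 - 6p = p - 1, so 28 = 7p and p = 4, q = 3.
Since sellers receive the price plus the subsidy, the effective supply curve becomes qs = p.
Equate the new curves: 27 - 6p = p, giving 27 = 7p, p = 27/7 ≈ 3.8571, q = 27/7 ≈ 3.8571.
%Δp = (3.8571 − 4) / 4 × 100 = -3.57%.

-3.57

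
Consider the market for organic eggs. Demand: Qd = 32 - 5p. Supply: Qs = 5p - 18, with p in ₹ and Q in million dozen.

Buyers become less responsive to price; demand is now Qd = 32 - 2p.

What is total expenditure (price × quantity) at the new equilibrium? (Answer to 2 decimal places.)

Solve the original market: 32 - 5p = 5p - 18, hence p = 5 and Q = 7.
The shock moves the curves to Qd = 32 - 2p and Qs = 5p - 18.
Equate the new curves: 32 - 2p = 5p - 18, giving 50 = 7p, p = 50/7 ≈ 7.1429, Q = 124/7 ≈ 17.7143.
New expenditure = 7.1429 × 17.7143 = 126.53.

126.53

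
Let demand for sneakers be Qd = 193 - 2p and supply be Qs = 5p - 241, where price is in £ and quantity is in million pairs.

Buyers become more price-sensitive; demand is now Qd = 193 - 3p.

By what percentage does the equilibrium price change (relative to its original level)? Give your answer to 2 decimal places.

-12.50

Before the shock: 193 - 2p = 5p - 241 ⇒ 434 = 7p ⇒ p = 62, Q = 69.
The new curves are Qd = 193 - 3p (demand) and Qs = 5p - 241 (supply).
New equilibrium: 193 - 3p = 5p - 241 ⇒ 434 = 8p ⇒ p = 54.25, Q = 30.25.
%Δp = (54.25 − 62) / 62 × 100 = -12.50%.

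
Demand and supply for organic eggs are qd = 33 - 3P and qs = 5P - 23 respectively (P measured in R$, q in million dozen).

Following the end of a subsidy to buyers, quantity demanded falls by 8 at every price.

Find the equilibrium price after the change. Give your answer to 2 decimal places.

6.00

Solve the original market: 33 - 3P = 5P - 23, hence P = 7 and q = 12.
With the change applied: demand qd = 25 - 3P, supply qs = 5P - 23.
Clearing the new market: 25 - 3P = 5P - 23, so P = 6 and q = 7.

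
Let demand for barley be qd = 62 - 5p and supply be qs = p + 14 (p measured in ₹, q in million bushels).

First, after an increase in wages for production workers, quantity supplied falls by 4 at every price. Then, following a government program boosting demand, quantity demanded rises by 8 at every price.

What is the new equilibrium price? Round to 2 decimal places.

10.00

Initially, 62 - 5p = p + 14, so 48 = 6p and p = 8, q = 22.
After the shift, demand is qd = 70 - 5p and supply is qs = p + 10.
Clearing the new market: 70 - 5p = p + 10, so p = 10 and q = 20.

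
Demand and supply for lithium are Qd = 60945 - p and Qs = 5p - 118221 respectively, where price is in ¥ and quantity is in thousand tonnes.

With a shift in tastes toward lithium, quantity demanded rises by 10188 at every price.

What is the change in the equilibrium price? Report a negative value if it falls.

Initially, 60945 - p = 5p - 118221, so 179166 = 6p and p = 29861, Q = 31084.
After the shift, demand is Qd = 71133 - p and supply is Qs = 5p - 118221.
Equate the new curves: 71133 - p = 5p - 118221, giving 189354 = 6p, p = 31559, Q = 39574.
Δp = 31559 − 29861 = +1698.

+1698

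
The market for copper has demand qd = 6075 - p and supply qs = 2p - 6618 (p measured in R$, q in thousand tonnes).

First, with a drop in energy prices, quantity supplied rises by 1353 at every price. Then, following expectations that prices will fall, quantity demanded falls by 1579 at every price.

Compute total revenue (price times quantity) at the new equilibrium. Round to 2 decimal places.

Solve the original market: 6075 - p = 2p - 6618, hence p = 4231 and q = 1844.
The new curves are qd = 4496 - p (demand) and qs = 2p - 5265 (supply).
New equilibrium: 4496 - p = 2p - 5265 ⇒ 9761 = 3p ⇒ p = 9761/3 ≈ 3253.6667, q = 3727/3 ≈ 1242.3333.
New expenditure = 3253.6667 × 1242.3333 = 4042138.56.

4042138.56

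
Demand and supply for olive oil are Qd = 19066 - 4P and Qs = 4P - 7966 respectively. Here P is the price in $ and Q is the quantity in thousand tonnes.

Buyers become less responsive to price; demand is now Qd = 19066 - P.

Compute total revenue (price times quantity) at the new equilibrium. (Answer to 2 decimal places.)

Solve the original market: 19066 - 4P = 4P - 7966, hence P = 3379 and Q = 5550.
The new curves are Qd = 19066 - P (demand) and Qs = 4P - 7966 (supply).
Setting them equal: 19066 - P = 4P - 7966 → 27032 = 5P, so P = 5406.4 and Q = 13659.6.
New expenditure = 5406.4 × 13659.6 = 73849261.44.

73849261.44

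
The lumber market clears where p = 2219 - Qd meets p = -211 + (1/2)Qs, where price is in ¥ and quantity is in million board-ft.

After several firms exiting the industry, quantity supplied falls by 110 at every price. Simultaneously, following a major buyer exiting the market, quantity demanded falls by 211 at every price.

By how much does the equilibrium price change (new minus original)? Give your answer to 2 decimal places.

-33.67

Initially, 2219 - p = 2p + 422, so 1797 = 3p and p = 599, Q = 1620.
The shock moves the curves to Qd = 2008 - p and Qs = 2p + 312.
Equate the new curves: 2008 - p = 2p + 312, giving 1696 = 3p, p = 1696/3 ≈ 565.3333, Q = 4328/3 ≈ 1442.6667.
Δp = 565.3333 − 599 = -33.67.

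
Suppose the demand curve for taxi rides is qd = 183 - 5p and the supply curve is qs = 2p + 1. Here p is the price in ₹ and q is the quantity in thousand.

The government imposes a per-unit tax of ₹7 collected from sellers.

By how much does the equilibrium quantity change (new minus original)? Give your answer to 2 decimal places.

-10.00

Initially, 183 - 5p = 2p + 1, so 182 = 7p and p = 26, q = 53.
Since sellers keep the price net of the tax, the effective supply curve becomes qs = 2p - 13.
New equilibrium: 183 - 5p = 2p - 13 ⇒ 196 = 7p ⇒ p = 28, q = 43.
Δq = 43 − 53 = -10.00.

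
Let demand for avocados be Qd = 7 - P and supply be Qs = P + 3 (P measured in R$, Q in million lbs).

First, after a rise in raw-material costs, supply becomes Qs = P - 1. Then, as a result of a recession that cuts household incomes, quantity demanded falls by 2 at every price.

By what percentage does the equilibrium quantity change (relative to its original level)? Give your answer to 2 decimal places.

Original equilibrium: 7 - P = P + 3 gives 4 = 2P, so P = 2 and Q = 5.
With the change applied: demand Qd = 5 - P, supply Qs = P - 1.
Setting them equal: 5 - P = P - 1 → 6 = 2P, so P = 3 and Q = 2.
%ΔQ = (2 − 5) / 5 × 100 = -60.00%.

-60.00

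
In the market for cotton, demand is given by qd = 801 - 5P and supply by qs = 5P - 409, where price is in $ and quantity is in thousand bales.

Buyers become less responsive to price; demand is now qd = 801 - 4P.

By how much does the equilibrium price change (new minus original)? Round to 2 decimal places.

Original equilibrium: 801 - 5P = 5P - 409 gives 1210 = 10P, so P = 121 and q = 196.
The shock moves the curves to qd = 801 - 4P and qs = 5P - 409.
Clearing the new market: 801 - 4P = 5P - 409, so P = 1210/9 ≈ 134.4444 and q = 2369/9 ≈ 263.2222.
ΔP = 134.4444 − 121 = +13.44.

+13.44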